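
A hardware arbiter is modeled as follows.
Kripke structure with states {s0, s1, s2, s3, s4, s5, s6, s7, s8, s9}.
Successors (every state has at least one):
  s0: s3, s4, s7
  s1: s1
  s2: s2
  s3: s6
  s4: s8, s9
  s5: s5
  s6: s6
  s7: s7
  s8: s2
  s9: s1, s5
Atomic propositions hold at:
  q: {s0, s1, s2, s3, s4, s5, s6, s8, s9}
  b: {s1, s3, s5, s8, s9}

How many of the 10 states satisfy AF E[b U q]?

9

E[b U q]: least fixpoint, start Z0 = Sat(q) = {s0, s1, s2, s3, s4, s5, s6, s8, s9}, add states in Sat(b) with some successor in Z. Already a fixed point.
Sat(E[b U q]) = {s0, s1, s2, s3, s4, s5, s6, s8, s9}
AF E[b U q]: least fixpoint, start Z0 = {s0, s1, s2, s3, s4, s5, s6, s8, s9}, add states with every successor in Z. Already a fixed point.
Sat(AF E[b U q]) = {s0, s1, s2, s3, s4, s5, s6, s8, s9}
|Sat(AF E[b U q])| = |{s0, s1, s2, s3, s4, s5, s6, s8, s9}| = 9.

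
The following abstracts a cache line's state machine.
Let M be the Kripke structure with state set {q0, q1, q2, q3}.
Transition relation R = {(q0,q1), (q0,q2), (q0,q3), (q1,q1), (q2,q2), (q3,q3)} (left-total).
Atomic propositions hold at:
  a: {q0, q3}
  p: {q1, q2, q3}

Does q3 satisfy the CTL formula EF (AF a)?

Yes

AF a: least fixpoint, start Z0 = {q0, q3}, add states with every successor in Z. Already a fixed point.
Sat(AF a) = {q0, q3}
EF (AF a): least fixpoint, start Z0 = {q0, q3}, add states with some successor in Z. Already a fixed point.
Sat(EF (AF a)) = {q0, q3}
q3 ∈ Sat(EF (AF a)) = {q0, q3}, so the formula holds at q3.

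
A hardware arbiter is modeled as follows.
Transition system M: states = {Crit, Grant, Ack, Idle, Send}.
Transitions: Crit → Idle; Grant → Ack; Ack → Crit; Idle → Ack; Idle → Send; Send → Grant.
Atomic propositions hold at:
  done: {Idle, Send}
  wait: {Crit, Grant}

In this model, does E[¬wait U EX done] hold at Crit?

Yes

Sat(¬wait) = {Ack, Idle, Send}
Sat(EX done) = {s : some successor in {Idle, Send}} = {Crit, Idle}
E[¬wait U EX done]: least fixpoint, start Z0 = Sat(EX done) = {Crit, Idle}, add states in Sat(¬wait) with some successor in Z. Z1 = {Crit, Ack, Idle}; fixed.
Sat(E[¬wait U EX done]) = {Crit, Ack, Idle}
Crit ∈ Sat(E[¬wait U EX done]) = {Crit, Ack, Idle}, so the formula holds at Crit.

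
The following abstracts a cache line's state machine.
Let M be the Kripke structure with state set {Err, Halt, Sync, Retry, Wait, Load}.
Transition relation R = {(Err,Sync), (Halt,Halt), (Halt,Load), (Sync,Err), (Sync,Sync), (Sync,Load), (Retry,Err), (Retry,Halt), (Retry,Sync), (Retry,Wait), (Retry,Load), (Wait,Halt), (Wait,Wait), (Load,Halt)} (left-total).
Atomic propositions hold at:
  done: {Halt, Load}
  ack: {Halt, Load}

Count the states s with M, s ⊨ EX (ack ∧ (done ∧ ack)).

Sat(done ∧ ack) = {Halt, Load}
Sat(ack ∧ (done ∧ ack)) = {Halt, Load}
Sat(EX (ack ∧ (done ∧ ack))) = {s : some successor in {Halt, Load}} = {Halt, Sync, Retry, Wait, Load}
|Sat(EX (ack ∧ (done ∧ ack)))| = |{Halt, Sync, Retry, Wait, Load}| = 5.

5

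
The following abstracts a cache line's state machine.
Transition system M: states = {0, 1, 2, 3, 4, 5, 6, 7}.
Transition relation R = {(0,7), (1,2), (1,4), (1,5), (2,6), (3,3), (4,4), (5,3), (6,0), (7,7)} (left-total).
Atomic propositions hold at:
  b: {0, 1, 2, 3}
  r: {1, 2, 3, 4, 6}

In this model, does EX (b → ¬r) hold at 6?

Yes

Sat(¬r) = {0, 5, 7}
Sat(b → ¬r) = {0, 4, 5, 6, 7}
Sat(EX (b → ¬r)) = {s : some successor in {0, 4, 5, 6, 7}} = {0, 1, 2, 4, 6, 7}
6 ∈ Sat(EX (b → ¬r)) = {0, 1, 2, 4, 6, 7}, so the formula holds at 6.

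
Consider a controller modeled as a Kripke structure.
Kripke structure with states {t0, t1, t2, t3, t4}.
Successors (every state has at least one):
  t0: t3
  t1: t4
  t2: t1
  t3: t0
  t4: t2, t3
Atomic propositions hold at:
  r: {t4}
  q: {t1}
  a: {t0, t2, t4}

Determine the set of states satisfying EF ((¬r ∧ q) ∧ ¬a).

{t1, t2, t4}

Sat(¬r) = {t0, t1, t2, t3}
Sat(¬r ∧ q) = {t1}
Sat(¬a) = {t1, t3}
Sat((¬r ∧ q) ∧ ¬a) = {t1}
EF ((¬r ∧ q) ∧ ¬a): least fixpoint, start Z0 = {t1}, add states with some successor in Z. Z1 = {t1, t2}; Z2 = {t1, t2, t4}; fixed.
Sat(EF ((¬r ∧ q) ∧ ¬a)) = {t1, t2, t4}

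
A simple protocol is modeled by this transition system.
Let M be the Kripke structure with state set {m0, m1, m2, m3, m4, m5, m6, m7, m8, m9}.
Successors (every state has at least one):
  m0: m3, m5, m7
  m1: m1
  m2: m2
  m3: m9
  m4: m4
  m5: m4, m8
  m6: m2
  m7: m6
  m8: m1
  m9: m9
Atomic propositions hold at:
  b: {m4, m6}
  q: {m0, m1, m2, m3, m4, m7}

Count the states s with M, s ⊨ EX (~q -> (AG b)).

7

Sat(~q) = {m5, m6, m8, m9}
AG b: greatest fixpoint, start Z0 = {m4, m6}, keep only states in Sat with every successor in Z. Z1 = {m4}; fixed.
Sat(AG b) = {m4}
Sat(~q -> (AG b)) = {m0, m1, m2, m3, m4, m7}
Sat(EX (~q -> (AG b))) = {s : some successor in {m0, m1, m2, m3, m4, m7}} = {m0, m1, m2, m4, m5, m6, m8}
|Sat(EX (~q -> (AG b)))| = |{m0, m1, m2, m4, m5, m6, m8}| = 7.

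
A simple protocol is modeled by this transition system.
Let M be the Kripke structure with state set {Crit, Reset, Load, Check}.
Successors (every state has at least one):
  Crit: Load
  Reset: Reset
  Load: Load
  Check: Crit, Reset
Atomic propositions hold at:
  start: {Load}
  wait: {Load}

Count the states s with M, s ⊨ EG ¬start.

Sat(¬start) = {Crit, Reset, Check}
EG ¬start: greatest fixpoint, start Z0 = {Crit, Reset, Check}, keep only states in Sat with some successor in Z. Z1 = {Reset, Check}; fixed.
Sat(EG ¬start) = {Reset, Check}
|Sat(EG ¬start)| = |{Reset, Check}| = 2.

2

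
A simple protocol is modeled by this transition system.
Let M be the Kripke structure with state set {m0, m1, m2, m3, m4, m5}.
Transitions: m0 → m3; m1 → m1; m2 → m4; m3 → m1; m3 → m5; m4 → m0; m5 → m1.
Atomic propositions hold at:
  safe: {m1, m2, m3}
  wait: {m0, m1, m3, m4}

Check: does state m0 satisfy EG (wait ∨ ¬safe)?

Sat(¬safe) = {m0, m4, m5}
Sat(wait ∨ ¬safe) = {m0, m1, m3, m4, m5}
EG (wait ∨ ¬safe): greatest fixpoint, start Z0 = {m0, m1, m3, m4, m5}, keep only states in Sat with some successor in Z. Already a fixed point.
Sat(EG (wait ∨ ¬safe)) = {m0, m1, m3, m4, m5}
m0 ∈ Sat(EG (wait ∨ ¬safe)) = {m0, m1, m3, m4, m5}, so the formula holds at m0.

Yes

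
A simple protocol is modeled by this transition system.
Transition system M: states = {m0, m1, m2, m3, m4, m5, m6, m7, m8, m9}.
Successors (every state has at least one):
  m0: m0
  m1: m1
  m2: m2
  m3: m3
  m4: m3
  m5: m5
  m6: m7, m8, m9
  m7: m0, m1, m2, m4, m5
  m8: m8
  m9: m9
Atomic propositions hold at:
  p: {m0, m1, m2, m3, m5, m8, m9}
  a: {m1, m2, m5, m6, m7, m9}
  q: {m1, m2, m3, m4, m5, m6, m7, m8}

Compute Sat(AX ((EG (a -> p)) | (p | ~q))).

Sat(a -> p) = {m0, m1, m2, m3, m4, m5, m8, m9}
EG (a -> p): greatest fixpoint, start Z0 = {m0, m1, m2, m3, m4, m5, m8, m9}, keep only states in Sat with some successor in Z. Already a fixed point.
Sat(EG (a -> p)) = {m0, m1, m2, m3, m4, m5, m8, m9}
Sat(~q) = {m0, m9}
Sat(p | ~q) = {m0, m1, m2, m3, m5, m8, m9}
Sat((EG (a -> p)) | (p | ~q)) = {m0, m1, m2, m3, m4, m5, m8, m9}
Sat(AX ((EG (a -> p)) | (p | ~q))) = {s : every successor in {m0, m1, m2, m3, m4, m5, m8, m9}} = {m0, m1, m2, m3, m4, m5, m7, m8, m9}

{m0, m1, m2, m3, m4, m5, m7, m8, m9}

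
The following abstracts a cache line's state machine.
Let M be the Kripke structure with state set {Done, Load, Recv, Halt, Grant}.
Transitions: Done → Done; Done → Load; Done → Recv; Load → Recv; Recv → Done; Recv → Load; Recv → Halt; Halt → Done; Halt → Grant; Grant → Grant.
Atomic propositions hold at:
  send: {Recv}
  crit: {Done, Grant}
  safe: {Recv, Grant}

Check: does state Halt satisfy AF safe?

No

AF safe: least fixpoint, start Z0 = {Recv, Grant}, add states with every successor in Z. Z1 = {Load, Recv, Grant}; fixed.
Sat(AF safe) = {Load, Recv, Grant}
Halt ∉ Sat(AF safe) = {Load, Recv, Grant}, so the formula does not hold at Halt.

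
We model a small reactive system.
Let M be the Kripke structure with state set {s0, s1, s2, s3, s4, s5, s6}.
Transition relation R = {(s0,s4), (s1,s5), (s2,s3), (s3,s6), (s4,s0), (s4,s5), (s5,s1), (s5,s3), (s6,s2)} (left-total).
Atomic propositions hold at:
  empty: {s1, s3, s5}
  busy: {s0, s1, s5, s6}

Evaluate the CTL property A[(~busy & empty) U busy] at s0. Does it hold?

Sat(~busy) = {s2, s3, s4}
Sat(~busy & empty) = {s3}
A[(~busy & empty) U busy]: least fixpoint, start Z0 = Sat(busy) = {s0, s1, s5, s6}, add states in Sat(~busy & empty) with every successor in Z. Z1 = {s0, s1, s3, s5, s6}; fixed.
Sat(A[(~busy & empty) U busy]) = {s0, s1, s3, s5, s6}
s0 ∈ Sat(A[(~busy & empty) U busy]) = {s0, s1, s3, s5, s6}, so the formula holds at s0.

Yes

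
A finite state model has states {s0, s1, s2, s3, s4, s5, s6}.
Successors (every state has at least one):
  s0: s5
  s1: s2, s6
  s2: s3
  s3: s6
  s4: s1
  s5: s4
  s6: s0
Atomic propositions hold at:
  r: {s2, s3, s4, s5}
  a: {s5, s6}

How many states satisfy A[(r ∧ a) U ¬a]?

6

Sat(r ∧ a) = {s5}
Sat(¬a) = {s0, s1, s2, s3, s4}
A[(r ∧ a) U ¬a]: least fixpoint, start Z0 = Sat(¬a) = {s0, s1, s2, s3, s4}, add states in Sat(r ∧ a) with every successor in Z. Z1 = {s0, s1, s2, s3, s4, s5}; fixed.
Sat(A[(r ∧ a) U ¬a]) = {s0, s1, s2, s3, s4, s5}
|Sat(A[(r ∧ a) U ¬a])| = |{s0, s1, s2, s3, s4, s5}| = 6.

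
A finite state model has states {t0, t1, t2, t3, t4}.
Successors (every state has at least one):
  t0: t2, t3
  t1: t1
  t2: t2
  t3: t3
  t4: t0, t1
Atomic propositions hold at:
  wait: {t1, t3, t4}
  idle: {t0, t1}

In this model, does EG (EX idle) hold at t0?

No

Sat(EX idle) = {s : some successor in {t0, t1}} = {t1, t4}
EG (EX idle): greatest fixpoint, start Z0 = {t1, t4}, keep only states in Sat with some successor in Z. Already a fixed point.
Sat(EG (EX idle)) = {t1, t4}
t0 ∉ Sat(EG (EX idle)) = {t1, t4}, so the formula does not hold at t0.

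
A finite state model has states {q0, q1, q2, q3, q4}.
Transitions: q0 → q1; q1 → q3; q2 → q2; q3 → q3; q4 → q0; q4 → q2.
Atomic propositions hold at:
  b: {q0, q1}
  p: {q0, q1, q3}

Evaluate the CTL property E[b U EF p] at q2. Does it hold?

No

EF p: least fixpoint, start Z0 = {q0, q1, q3}, add states with some successor in Z. Z1 = {q0, q1, q3, q4}; fixed.
Sat(EF p) = {q0, q1, q3, q4}
E[b U EF p]: least fixpoint, start Z0 = Sat(EF p) = {q0, q1, q3, q4}, add states in Sat(b) with some successor in Z. Already a fixed point.
Sat(E[b U EF p]) = {q0, q1, q3, q4}
q2 ∉ Sat(E[b U EF p]) = {q0, q1, q3, q4}, so the formula does not hold at q2.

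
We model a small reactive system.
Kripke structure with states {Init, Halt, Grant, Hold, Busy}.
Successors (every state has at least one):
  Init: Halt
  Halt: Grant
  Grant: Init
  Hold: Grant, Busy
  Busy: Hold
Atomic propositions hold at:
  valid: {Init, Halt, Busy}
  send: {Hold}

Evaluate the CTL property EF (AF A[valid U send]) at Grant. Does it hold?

No

A[valid U send]: least fixpoint, start Z0 = Sat(send) = {Hold}, add states in Sat(valid) with every successor in Z. Z1 = {Hold, Busy}; fixed.
Sat(A[valid U send]) = {Hold, Busy}
AF A[valid U send]: least fixpoint, start Z0 = {Hold, Busy}, add states with every successor in Z. Already a fixed point.
Sat(AF A[valid U send]) = {Hold, Busy}
EF (AF A[valid U send]): least fixpoint, start Z0 = {Hold, Busy}, add states with some successor in Z. Already a fixed point.
Sat(EF (AF A[valid U send])) = {Hold, Busy}
Grant ∉ Sat(EF (AF A[valid U send])) = {Hold, Busy}, so the formula does not hold at Grant.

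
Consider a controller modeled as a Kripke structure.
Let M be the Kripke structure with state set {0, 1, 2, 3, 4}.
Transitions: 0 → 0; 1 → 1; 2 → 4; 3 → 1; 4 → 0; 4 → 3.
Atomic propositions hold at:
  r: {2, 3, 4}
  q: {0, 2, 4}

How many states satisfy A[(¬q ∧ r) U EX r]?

2

Sat(¬q) = {1, 3}
Sat(¬q ∧ r) = {3}
Sat(EX r) = {s : some successor in {2, 3, 4}} = {2, 4}
A[(¬q ∧ r) U EX r]: least fixpoint, start Z0 = Sat(EX r) = {2, 4}, add states in Sat(¬q ∧ r) with every successor in Z. Already a fixed point.
Sat(A[(¬q ∧ r) U EX r]) = {2, 4}
|Sat(A[(¬q ∧ r) U EX r])| = |{2, 4}| = 2.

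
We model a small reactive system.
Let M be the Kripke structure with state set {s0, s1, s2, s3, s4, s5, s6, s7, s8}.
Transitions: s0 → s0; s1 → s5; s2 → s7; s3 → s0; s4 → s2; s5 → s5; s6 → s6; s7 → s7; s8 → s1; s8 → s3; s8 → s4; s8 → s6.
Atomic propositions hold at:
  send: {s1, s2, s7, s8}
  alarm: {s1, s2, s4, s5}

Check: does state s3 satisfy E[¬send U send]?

No

Sat(¬send) = {s0, s3, s4, s5, s6}
E[¬send U send]: least fixpoint, start Z0 = Sat(send) = {s1, s2, s7, s8}, add states in Sat(¬send) with some successor in Z. Z1 = {s1, s2, s4, s7, s8}; fixed.
Sat(E[¬send U send]) = {s1, s2, s4, s7, s8}
s3 ∉ Sat(E[¬send U send]) = {s1, s2, s4, s7, s8}, so the formula does not hold at s3.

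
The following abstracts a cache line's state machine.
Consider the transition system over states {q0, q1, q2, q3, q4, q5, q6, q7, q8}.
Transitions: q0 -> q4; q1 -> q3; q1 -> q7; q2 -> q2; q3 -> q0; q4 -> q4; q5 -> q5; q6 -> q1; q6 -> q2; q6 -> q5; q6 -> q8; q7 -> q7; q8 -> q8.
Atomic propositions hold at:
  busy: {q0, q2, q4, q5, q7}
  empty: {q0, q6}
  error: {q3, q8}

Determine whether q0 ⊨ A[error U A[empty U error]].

A[empty U error]: least fixpoint, start Z0 = Sat(error) = {q3, q8}, add states in Sat(empty) with every successor in Z. Already a fixed point.
Sat(A[empty U error]) = {q3, q8}
A[error U A[empty U error]]: least fixpoint, start Z0 = Sat(A[empty U error]) = {q3, q8}, add states in Sat(error) with every successor in Z. Already a fixed point.
Sat(A[error U A[empty U error]]) = {q3, q8}
q0 ∉ Sat(A[error U A[empty U error]]) = {q3, q8}, so the formula does not hold at q0.

No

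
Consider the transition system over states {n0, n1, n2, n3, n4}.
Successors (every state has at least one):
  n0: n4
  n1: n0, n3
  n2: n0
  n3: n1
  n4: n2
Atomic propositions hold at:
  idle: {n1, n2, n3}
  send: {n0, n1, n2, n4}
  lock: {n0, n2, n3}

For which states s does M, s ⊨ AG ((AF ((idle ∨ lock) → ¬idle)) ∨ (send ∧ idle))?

Sat(idle ∨ lock) = {n0, n1, n2, n3}
Sat(¬idle) = {n0, n4}
Sat((idle ∨ lock) → ¬idle) = {n0, n4}
AF ((idle ∨ lock) → ¬idle): least fixpoint, start Z0 = {n0, n4}, add states with every successor in Z. Z1 = {n0, n2, n4}; fixed.
Sat(AF ((idle ∨ lock) → ¬idle)) = {n0, n2, n4}
Sat(send ∧ idle) = {n1, n2}
Sat((AF ((idle ∨ lock) → ¬idle)) ∨ (send ∧ idle)) = {n0, n1, n2, n4}
AG ((AF ((idle ∨ lock) → ¬idle)) ∨ (send ∧ idle)): greatest fixpoint, start Z0 = {n0, n1, n2, n4}, keep only states in Sat with every successor in Z. Z1 = {n0, n2, n4}; fixed.
Sat(AG ((AF ((idle ∨ lock) → ¬idle)) ∨ (send ∧ idle))) = {n0, n2, n4}

{n0, n2, n4}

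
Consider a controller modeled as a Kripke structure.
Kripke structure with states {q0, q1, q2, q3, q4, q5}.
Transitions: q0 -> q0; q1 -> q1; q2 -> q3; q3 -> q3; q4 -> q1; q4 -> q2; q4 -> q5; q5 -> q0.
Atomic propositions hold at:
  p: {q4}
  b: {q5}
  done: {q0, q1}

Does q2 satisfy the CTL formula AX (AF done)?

No

AF done: least fixpoint, start Z0 = {q0, q1}, add states with every successor in Z. Z1 = {q0, q1, q5}; fixed.
Sat(AF done) = {q0, q1, q5}
Sat(AX (AF done)) = {s : every successor in {q0, q1, q5}} = {q0, q1, q5}
q2 ∉ Sat(AX (AF done)) = {q0, q1, q5}, so the formula does not hold at q2.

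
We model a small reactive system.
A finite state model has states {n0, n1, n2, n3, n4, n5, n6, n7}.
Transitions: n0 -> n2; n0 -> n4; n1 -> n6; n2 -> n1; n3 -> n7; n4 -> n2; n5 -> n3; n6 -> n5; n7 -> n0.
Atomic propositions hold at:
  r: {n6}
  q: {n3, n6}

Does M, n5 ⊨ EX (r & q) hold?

No

Sat(r & q) = {n6}
Sat(EX (r & q)) = {s : some successor in {n6}} = {n1}
n5 ∉ Sat(EX (r & q)) = {n1}, so the formula does not hold at n5.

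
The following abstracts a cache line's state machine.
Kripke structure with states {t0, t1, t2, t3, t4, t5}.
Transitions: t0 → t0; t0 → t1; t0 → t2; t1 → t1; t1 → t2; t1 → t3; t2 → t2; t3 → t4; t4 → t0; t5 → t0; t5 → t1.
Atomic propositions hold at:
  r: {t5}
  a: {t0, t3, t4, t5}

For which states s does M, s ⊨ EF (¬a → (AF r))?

{t0, t1, t3, t4, t5}

Sat(¬a) = {t1, t2}
AF r: least fixpoint, start Z0 = {t5}, add states with every successor in Z. Already a fixed point.
Sat(AF r) = {t5}
Sat(¬a → (AF r)) = {t0, t3, t4, t5}
EF (¬a → (AF r)): least fixpoint, start Z0 = {t0, t3, t4, t5}, add states with some successor in Z. Z1 = {t0, t1, t3, t4, t5}; fixed.
Sat(EF (¬a → (AF r))) = {t0, t1, t3, t4, t5}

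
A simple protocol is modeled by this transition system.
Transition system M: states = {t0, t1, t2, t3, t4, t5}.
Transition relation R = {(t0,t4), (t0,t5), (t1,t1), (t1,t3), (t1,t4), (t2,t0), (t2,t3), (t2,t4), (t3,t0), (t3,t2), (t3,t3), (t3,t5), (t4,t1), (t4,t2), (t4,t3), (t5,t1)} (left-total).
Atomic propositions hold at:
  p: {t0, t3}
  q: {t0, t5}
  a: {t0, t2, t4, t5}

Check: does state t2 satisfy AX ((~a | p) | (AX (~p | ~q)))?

Sat(~a) = {t1, t3}
Sat(~a | p) = {t0, t1, t3}
Sat(~p) = {t1, t2, t4, t5}
Sat(~q) = {t1, t2, t3, t4}
Sat(~p | ~q) = {t1, t2, t3, t4, t5}
Sat(AX (~p | ~q)) = {s : every successor in {t1, t2, t3, t4, t5}} = {t0, t1, t4, t5}
Sat((~a | p) | (AX (~p | ~q))) = {t0, t1, t3, t4, t5}
Sat(AX ((~a | p) | (AX (~p | ~q)))) = {s : every successor in {t0, t1, t3, t4, t5}} = {t0, t1, t2, t5}
t2 ∈ Sat(AX ((~a | p) | (AX (~p | ~q)))) = {t0, t1, t2, t5}, so the formula holds at t2.

Yes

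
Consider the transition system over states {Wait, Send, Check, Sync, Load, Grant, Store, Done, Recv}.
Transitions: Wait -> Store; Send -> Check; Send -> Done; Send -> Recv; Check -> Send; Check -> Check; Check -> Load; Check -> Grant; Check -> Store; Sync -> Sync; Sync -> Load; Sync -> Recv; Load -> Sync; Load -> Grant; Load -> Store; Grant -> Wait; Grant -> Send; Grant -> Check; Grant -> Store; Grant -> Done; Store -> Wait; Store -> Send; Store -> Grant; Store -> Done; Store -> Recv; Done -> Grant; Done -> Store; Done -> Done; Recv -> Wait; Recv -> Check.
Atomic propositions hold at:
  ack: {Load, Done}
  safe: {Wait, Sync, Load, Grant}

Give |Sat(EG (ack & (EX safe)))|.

Sat(EX safe) = {s : some successor in {Wait, Sync, Load, Grant}} = {Check, Sync, Load, Grant, Store, Done, Recv}
Sat(ack & (EX safe)) = {Load, Done}
EG (ack & (EX safe)): greatest fixpoint, start Z0 = {Load, Done}, keep only states in Sat with some successor in Z. Z1 = {Done}; fixed.
Sat(EG (ack & (EX safe))) = {Done}
|Sat(EG (ack & (EX safe)))| = |{Done}| = 1.

1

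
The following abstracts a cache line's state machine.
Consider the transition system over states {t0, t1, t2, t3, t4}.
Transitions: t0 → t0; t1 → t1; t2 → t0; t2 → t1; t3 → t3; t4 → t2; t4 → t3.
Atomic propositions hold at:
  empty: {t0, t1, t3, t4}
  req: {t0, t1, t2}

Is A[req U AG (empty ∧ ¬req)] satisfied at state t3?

Sat(¬req) = {t3, t4}
Sat(empty ∧ ¬req) = {t3, t4}
AG (empty ∧ ¬req): greatest fixpoint, start Z0 = {t3, t4}, keep only states in Sat with every successor in Z. Z1 = {t3}; fixed.
Sat(AG (empty ∧ ¬req)) = {t3}
A[req U AG (empty ∧ ¬req)]: least fixpoint, start Z0 = Sat(AG (empty ∧ ¬req)) = {t3}, add states in Sat(req) with every successor in Z. Already a fixed point.
Sat(A[req U AG (empty ∧ ¬req)]) = {t3}
t3 ∈ Sat(A[req U AG (empty ∧ ¬req)]) = {t3}, so the formula holds at t3.

Yes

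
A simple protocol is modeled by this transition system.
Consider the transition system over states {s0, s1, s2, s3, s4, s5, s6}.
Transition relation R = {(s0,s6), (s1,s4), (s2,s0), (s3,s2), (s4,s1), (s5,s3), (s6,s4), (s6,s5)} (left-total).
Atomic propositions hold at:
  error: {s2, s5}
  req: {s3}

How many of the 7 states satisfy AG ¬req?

Sat(¬req) = {s0, s1, s2, s4, s5, s6}
AG ¬req: greatest fixpoint, start Z0 = {s0, s1, s2, s4, s5, s6}, keep only states in Sat with every successor in Z. Z1 = {s0, s1, s2, s4, s6}; Z2 = {s0, s1, s2, s4}; Z3 = {s1, s2, s4}; Z4 = {s1, s4}; fixed.
Sat(AG ¬req) = {s1, s4}
|Sat(AG ¬req)| = |{s1, s4}| = 2.

2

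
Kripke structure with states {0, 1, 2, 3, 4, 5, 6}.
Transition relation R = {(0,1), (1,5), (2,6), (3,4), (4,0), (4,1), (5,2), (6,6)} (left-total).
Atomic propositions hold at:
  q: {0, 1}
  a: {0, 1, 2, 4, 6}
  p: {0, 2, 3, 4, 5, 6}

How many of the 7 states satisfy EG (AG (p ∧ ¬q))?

3

Sat(¬q) = {2, 3, 4, 5, 6}
Sat(p ∧ ¬q) = {2, 3, 4, 5, 6}
AG (p ∧ ¬q): greatest fixpoint, start Z0 = {2, 3, 4, 5, 6}, keep only states in Sat with every successor in Z. Z1 = {2, 3, 5, 6}; Z2 = {2, 5, 6}; fixed.
Sat(AG (p ∧ ¬q)) = {2, 5, 6}
EG (AG (p ∧ ¬q)): greatest fixpoint, start Z0 = {2, 5, 6}, keep only states in Sat with some successor in Z. Already a fixed point.
Sat(EG (AG (p ∧ ¬q))) = {2, 5, 6}
|Sat(EG (AG (p ∧ ¬q)))| = |{2, 5, 6}| = 3.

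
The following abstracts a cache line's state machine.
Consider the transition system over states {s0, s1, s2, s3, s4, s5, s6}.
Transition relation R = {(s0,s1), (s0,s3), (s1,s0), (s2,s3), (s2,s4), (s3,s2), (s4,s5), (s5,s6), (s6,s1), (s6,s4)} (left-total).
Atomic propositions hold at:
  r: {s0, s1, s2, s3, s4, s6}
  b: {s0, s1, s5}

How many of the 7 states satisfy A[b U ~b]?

Sat(~b) = {s2, s3, s4, s6}
A[b U ~b]: least fixpoint, start Z0 = Sat(~b) = {s2, s3, s4, s6}, add states in Sat(b) with every successor in Z. Z1 = {s2, s3, s4, s5, s6}; fixed.
Sat(A[b U ~b]) = {s2, s3, s4, s5, s6}
|Sat(A[b U ~b])| = |{s2, s3, s4, s5, s6}| = 5.

5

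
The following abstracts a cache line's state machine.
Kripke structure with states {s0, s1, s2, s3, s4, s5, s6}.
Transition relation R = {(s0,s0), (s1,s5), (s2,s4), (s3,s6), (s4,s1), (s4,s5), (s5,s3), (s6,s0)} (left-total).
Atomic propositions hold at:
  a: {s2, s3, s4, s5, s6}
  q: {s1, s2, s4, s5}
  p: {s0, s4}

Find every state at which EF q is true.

EF q: least fixpoint, start Z0 = {s1, s2, s4, s5}, add states with some successor in Z. Already a fixed point.
Sat(EF q) = {s1, s2, s4, s5}

{s1, s2, s4, s5}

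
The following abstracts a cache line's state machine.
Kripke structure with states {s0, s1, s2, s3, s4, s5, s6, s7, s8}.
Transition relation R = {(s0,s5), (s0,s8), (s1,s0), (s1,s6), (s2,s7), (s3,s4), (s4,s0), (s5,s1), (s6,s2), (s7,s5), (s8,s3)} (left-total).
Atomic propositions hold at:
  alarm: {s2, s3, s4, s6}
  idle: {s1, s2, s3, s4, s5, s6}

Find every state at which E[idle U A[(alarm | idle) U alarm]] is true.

Sat(alarm | idle) = {s1, s2, s3, s4, s5, s6}
A[(alarm | idle) U alarm]: least fixpoint, start Z0 = Sat(alarm) = {s2, s3, s4, s6}, add states in Sat(alarm | idle) with every successor in Z. Already a fixed point.
Sat(A[(alarm | idle) U alarm]) = {s2, s3, s4, s6}
E[idle U A[(alarm | idle) U alarm]]: least fixpoint, start Z0 = Sat(A[(alarm | idle) U alarm]) = {s2, s3, s4, s6}, add states in Sat(idle) with some successor in Z. Z1 = {s1, s2, s3, s4, s6}; Z2 = {s1, s2, s3, s4, s5, s6}; fixed.
Sat(E[idle U A[(alarm | idle) U alarm]]) = {s1, s2, s3, s4, s5, s6}

{s1, s2, s3, s4, s5, s6}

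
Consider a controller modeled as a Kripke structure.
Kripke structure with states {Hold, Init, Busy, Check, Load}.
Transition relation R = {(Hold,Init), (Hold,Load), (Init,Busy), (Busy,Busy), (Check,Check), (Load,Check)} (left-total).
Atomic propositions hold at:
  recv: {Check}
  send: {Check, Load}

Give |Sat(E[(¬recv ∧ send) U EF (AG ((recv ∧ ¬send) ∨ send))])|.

3

Sat(¬recv) = {Hold, Init, Busy, Load}
Sat(¬recv ∧ send) = {Load}
Sat(¬send) = {Hold, Init, Busy}
Sat(recv ∧ ¬send) = ∅
Sat((recv ∧ ¬send) ∨ send) = {Check, Load}
AG ((recv ∧ ¬send) ∨ send): greatest fixpoint, start Z0 = {Check, Load}, keep only states in Sat with every successor in Z. Already a fixed point.
Sat(AG ((recv ∧ ¬send) ∨ send)) = {Check, Load}
EF (AG ((recv ∧ ¬send) ∨ send)): least fixpoint, start Z0 = {Check, Load}, add states with some successor in Z. Z1 = {Hold, Check, Load}; fixed.
Sat(EF (AG ((recv ∧ ¬send) ∨ send))) = {Hold, Check, Load}
E[(¬recv ∧ send) U EF (AG ((recv ∧ ¬send) ∨ send))]: least fixpoint, start Z0 = Sat(EF (AG ((recv ∧ ¬send) ∨ send))) = {Hold, Check, Load}, add states in Sat(¬recv ∧ send) with some successor in Z. Already a fixed point.
Sat(E[(¬recv ∧ send) U EF (AG ((recv ∧ ¬send) ∨ send))]) = {Hold, Check, Load}
|Sat(E[(¬recv ∧ send) U EF (AG ((recv ∧ ¬send) ∨ send))])| = |{Hold, Check, Load}| = 3.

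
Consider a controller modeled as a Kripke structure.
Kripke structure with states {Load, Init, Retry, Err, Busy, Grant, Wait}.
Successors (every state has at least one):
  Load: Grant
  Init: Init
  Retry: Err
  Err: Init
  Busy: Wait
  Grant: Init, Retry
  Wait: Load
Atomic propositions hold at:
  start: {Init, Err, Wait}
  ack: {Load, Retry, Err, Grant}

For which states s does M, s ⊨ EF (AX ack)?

{Load, Retry, Busy, Grant, Wait}

Sat(AX ack) = {s : every successor in {Load, Retry, Err, Grant}} = {Load, Retry, Wait}
EF (AX ack): least fixpoint, start Z0 = {Load, Retry, Wait}, add states with some successor in Z. Z1 = {Load, Retry, Busy, Grant, Wait}; fixed.
Sat(EF (AX ack)) = {Load, Retry, Busy, Grant, Wait}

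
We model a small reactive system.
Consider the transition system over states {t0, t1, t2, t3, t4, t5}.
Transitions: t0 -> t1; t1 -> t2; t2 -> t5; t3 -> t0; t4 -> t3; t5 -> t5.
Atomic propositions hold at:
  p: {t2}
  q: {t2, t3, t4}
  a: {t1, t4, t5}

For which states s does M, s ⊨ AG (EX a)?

{t2, t5}

Sat(EX a) = {s : some successor in {t1, t4, t5}} = {t0, t2, t5}
AG (EX a): greatest fixpoint, start Z0 = {t0, t2, t5}, keep only states in Sat with every successor in Z. Z1 = {t2, t5}; fixed.
Sat(AG (EX a)) = {t2, t5}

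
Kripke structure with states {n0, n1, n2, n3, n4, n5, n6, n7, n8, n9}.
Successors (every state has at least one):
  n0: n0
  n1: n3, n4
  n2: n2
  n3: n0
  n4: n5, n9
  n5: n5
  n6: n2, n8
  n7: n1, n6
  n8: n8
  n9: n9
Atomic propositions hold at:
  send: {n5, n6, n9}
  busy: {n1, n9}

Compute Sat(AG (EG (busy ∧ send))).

Sat(busy ∧ send) = {n9}
EG (busy ∧ send): greatest fixpoint, start Z0 = {n9}, keep only states in Sat with some successor in Z. Already a fixed point.
Sat(EG (busy ∧ send)) = {n9}
AG (EG (busy ∧ send)): greatest fixpoint, start Z0 = {n9}, keep only states in Sat with every successor in Z. Already a fixed point.
Sat(AG (EG (busy ∧ send))) = {n9}

{n9}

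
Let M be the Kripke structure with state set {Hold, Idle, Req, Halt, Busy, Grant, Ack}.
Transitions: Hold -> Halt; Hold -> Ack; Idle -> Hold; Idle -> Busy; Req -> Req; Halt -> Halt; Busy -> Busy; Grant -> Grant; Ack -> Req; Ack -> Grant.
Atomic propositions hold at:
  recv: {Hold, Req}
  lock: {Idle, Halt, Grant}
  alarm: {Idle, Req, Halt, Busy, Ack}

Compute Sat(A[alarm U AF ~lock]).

Sat(~lock) = {Hold, Req, Busy, Ack}
AF ~lock: least fixpoint, start Z0 = {Hold, Req, Busy, Ack}, add states with every successor in Z. Z1 = {Hold, Idle, Req, Busy, Ack}; fixed.
Sat(AF ~lock) = {Hold, Idle, Req, Busy, Ack}
A[alarm U AF ~lock]: least fixpoint, start Z0 = Sat(AF ~lock) = {Hold, Idle, Req, Busy, Ack}, add states in Sat(alarm) with every successor in Z. Already a fixed point.
Sat(A[alarm U AF ~lock]) = {Hold, Idle, Req, Busy, Ack}

{Hold, Idle, Req, Busy, Ack}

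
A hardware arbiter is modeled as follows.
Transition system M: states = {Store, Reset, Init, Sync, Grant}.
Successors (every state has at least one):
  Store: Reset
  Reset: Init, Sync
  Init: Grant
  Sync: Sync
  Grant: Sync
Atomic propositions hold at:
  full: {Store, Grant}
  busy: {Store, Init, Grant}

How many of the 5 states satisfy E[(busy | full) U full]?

3

Sat(busy | full) = {Store, Init, Grant}
E[(busy | full) U full]: least fixpoint, start Z0 = Sat(full) = {Store, Grant}, add states in Sat(busy | full) with some successor in Z. Z1 = {Store, Init, Grant}; fixed.
Sat(E[(busy | full) U full]) = {Store, Init, Grant}
|Sat(E[(busy | full) U full])| = |{Store, Init, Grant}| = 3.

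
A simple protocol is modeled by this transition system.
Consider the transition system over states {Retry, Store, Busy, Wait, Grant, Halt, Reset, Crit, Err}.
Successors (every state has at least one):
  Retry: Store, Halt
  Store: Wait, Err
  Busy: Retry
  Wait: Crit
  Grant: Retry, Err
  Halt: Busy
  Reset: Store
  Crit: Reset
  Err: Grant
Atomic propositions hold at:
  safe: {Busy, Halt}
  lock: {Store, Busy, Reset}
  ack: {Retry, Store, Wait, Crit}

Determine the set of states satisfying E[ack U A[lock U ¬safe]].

Sat(¬safe) = {Retry, Store, Wait, Grant, Reset, Crit, Err}
A[lock U ¬safe]: least fixpoint, start Z0 = Sat(¬safe) = {Retry, Store, Wait, Grant, Reset, Crit, Err}, add states in Sat(lock) with every successor in Z. Z1 = {Retry, Store, Busy, Wait, Grant, Reset, Crit, Err}; fixed.
Sat(A[lock U ¬safe]) = {Retry, Store, Busy, Wait, Grant, Reset, Crit, Err}
E[ack U A[lock U ¬safe]]: least fixpoint, start Z0 = Sat(A[lock U ¬safe]) = {Retry, Store, Busy, Wait, Grant, Reset, Crit, Err}, add states in Sat(ack) with some successor in Z. Already a fixed point.
Sat(E[ack U A[lock U ¬safe]]) = {Retry, Store, Busy, Wait, Grant, Reset, Crit, Err}

{Retry, Store, Busy, Wait, Grant, Reset, Crit, Err}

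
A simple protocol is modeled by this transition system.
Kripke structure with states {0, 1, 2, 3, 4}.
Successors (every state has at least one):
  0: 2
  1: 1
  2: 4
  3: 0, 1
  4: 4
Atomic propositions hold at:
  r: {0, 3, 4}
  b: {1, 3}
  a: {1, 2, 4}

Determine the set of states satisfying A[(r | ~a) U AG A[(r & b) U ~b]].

{0, 2, 4}

Sat(~a) = {0, 3}
Sat(r | ~a) = {0, 3, 4}
Sat(r & b) = {3}
Sat(~b) = {0, 2, 4}
A[(r & b) U ~b]: least fixpoint, start Z0 = Sat(~b) = {0, 2, 4}, add states in Sat(r & b) with every successor in Z. Already a fixed point.
Sat(A[(r & b) U ~b]) = {0, 2, 4}
AG A[(r & b) U ~b]: greatest fixpoint, start Z0 = {0, 2, 4}, keep only states in Sat with every successor in Z. Already a fixed point.
Sat(AG A[(r & b) U ~b]) = {0, 2, 4}
A[(r | ~a) U AG A[(r & b) U ~b]]: least fixpoint, start Z0 = Sat(AG A[(r & b) U ~b]) = {0, 2, 4}, add states in Sat(r | ~a) with every successor in Z. Already a fixed point.
Sat(A[(r | ~a) U AG A[(r & b) U ~b]]) = {0, 2, 4}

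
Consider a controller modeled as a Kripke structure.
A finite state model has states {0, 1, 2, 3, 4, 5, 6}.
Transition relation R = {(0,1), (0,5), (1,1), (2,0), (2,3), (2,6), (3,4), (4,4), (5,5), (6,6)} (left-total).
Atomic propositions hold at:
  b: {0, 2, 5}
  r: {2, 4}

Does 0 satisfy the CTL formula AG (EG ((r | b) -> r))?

Sat(r | b) = {0, 2, 4, 5}
Sat((r | b) -> r) = {1, 2, 3, 4, 6}
EG ((r | b) -> r): greatest fixpoint, start Z0 = {1, 2, 3, 4, 6}, keep only states in Sat with some successor in Z. Already a fixed point.
Sat(EG ((r | b) -> r)) = {1, 2, 3, 4, 6}
AG (EG ((r | b) -> r)): greatest fixpoint, start Z0 = {1, 2, 3, 4, 6}, keep only states in Sat with every successor in Z. Z1 = {1, 3, 4, 6}; fixed.
Sat(AG (EG ((r | b) -> r))) = {1, 3, 4, 6}
0 ∉ Sat(AG (EG ((r | b) -> r))) = {1, 3, 4, 6}, so the formula does not hold at 0.

No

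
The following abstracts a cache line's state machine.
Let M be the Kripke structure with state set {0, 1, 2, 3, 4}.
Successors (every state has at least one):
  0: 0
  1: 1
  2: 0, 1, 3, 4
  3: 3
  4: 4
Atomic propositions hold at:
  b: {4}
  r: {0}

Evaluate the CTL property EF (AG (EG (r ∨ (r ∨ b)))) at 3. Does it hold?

Sat(r ∨ b) = {0, 4}
Sat(r ∨ (r ∨ b)) = {0, 4}
EG (r ∨ (r ∨ b)): greatest fixpoint, start Z0 = {0, 4}, keep only states in Sat with some successor in Z. Already a fixed point.
Sat(EG (r ∨ (r ∨ b))) = {0, 4}
AG (EG (r ∨ (r ∨ b))): greatest fixpoint, start Z0 = {0, 4}, keep only states in Sat with every successor in Z. Already a fixed point.
Sat(AG (EG (r ∨ (r ∨ b)))) = {0, 4}
EF (AG (EG (r ∨ (r ∨ b)))): least fixpoint, start Z0 = {0, 4}, add states with some successor in Z. Z1 = {0, 2, 4}; fixed.
Sat(EF (AG (EG (r ∨ (r ∨ b))))) = {0, 2, 4}
3 ∉ Sat(EF (AG (EG (r ∨ (r ∨ b))))) = {0, 2, 4}, so the formula does not hold at 3.

No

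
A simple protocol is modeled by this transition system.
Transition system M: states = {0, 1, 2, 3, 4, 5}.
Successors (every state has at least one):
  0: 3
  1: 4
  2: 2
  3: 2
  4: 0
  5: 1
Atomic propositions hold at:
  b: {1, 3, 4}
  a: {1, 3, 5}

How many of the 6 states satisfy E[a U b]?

E[a U b]: least fixpoint, start Z0 = Sat(b) = {1, 3, 4}, add states in Sat(a) with some successor in Z. Z1 = {1, 3, 4, 5}; fixed.
Sat(E[a U b]) = {1, 3, 4, 5}
|Sat(E[a U b])| = |{1, 3, 4, 5}| = 4.

4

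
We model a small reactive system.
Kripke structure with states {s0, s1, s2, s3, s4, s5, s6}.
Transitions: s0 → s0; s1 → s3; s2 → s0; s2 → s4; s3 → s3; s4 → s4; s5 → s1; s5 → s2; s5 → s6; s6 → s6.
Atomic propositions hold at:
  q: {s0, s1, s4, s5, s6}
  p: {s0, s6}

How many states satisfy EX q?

5

Sat(EX q) = {s : some successor in {s0, s1, s4, s5, s6}} = {s0, s2, s4, s5, s6}
|Sat(EX q)| = |{s0, s2, s4, s5, s6}| = 5.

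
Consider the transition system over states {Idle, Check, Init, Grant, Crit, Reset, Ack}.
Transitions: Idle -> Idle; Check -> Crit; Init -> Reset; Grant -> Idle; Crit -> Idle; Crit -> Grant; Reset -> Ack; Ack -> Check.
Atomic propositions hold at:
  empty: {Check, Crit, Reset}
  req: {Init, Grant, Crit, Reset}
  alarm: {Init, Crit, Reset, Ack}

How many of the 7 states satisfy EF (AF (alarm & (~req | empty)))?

5

Sat(~req) = {Idle, Check, Ack}
Sat(~req | empty) = {Idle, Check, Crit, Reset, Ack}
Sat(alarm & (~req | empty)) = {Crit, Reset, Ack}
AF (alarm & (~req | empty)): least fixpoint, start Z0 = {Crit, Reset, Ack}, add states with every successor in Z. Z1 = {Check, Init, Crit, Reset, Ack}; fixed.
Sat(AF (alarm & (~req | empty))) = {Check, Init, Crit, Reset, Ack}
EF (AF (alarm & (~req | empty))): least fixpoint, start Z0 = {Check, Init, Crit, Reset, Ack}, add states with some successor in Z. Already a fixed point.
Sat(EF (AF (alarm & (~req | empty)))) = {Check, Init, Crit, Reset, Ack}
|Sat(EF (AF (alarm & (~req | empty))))| = |{Check, Init, Crit, Reset, Ack}| = 5.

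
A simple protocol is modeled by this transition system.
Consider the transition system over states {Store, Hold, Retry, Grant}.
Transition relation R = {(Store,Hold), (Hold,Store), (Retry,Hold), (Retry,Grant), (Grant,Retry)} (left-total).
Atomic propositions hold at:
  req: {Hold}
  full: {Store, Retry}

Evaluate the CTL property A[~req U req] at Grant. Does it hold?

No

Sat(~req) = {Store, Retry, Grant}
A[~req U req]: least fixpoint, start Z0 = Sat(req) = {Hold}, add states in Sat(~req) with every successor in Z. Z1 = {Store, Hold}; fixed.
Sat(A[~req U req]) = {Store, Hold}
Grant ∉ Sat(A[~req U req]) = {Store, Hold}, so the formula does not hold at Grant.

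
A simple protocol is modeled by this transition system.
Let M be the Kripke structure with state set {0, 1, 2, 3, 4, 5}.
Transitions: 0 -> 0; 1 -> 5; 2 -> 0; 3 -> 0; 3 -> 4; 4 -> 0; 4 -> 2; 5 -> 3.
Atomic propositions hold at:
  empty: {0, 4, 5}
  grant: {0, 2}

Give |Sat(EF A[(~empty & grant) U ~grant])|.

4

Sat(~empty) = {1, 2, 3}
Sat(~empty & grant) = {2}
Sat(~grant) = {1, 3, 4, 5}
A[(~empty & grant) U ~grant]: least fixpoint, start Z0 = Sat(~grant) = {1, 3, 4, 5}, add states in Sat(~empty & grant) with every successor in Z. Already a fixed point.
Sat(A[(~empty & grant) U ~grant]) = {1, 3, 4, 5}
EF A[(~empty & grant) U ~grant]: least fixpoint, start Z0 = {1, 3, 4, 5}, add states with some successor in Z. Already a fixed point.
Sat(EF A[(~empty & grant) U ~grant]) = {1, 3, 4, 5}
|Sat(EF A[(~empty & grant) U ~grant])| = |{1, 3, 4, 5}| = 4.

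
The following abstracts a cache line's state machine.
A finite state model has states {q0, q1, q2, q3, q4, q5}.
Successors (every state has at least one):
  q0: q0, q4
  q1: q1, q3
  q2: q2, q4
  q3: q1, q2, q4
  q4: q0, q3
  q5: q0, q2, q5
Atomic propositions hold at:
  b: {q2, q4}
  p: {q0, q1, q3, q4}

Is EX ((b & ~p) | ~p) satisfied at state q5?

Sat(~p) = {q2, q5}
Sat(b & ~p) = {q2}
Sat((b & ~p) | ~p) = {q2, q5}
Sat(EX ((b & ~p) | ~p)) = {s : some successor in {q2, q5}} = {q2, q3, q5}
q5 ∈ Sat(EX ((b & ~p) | ~p)) = {q2, q3, q5}, so the formula holds at q5.

Yes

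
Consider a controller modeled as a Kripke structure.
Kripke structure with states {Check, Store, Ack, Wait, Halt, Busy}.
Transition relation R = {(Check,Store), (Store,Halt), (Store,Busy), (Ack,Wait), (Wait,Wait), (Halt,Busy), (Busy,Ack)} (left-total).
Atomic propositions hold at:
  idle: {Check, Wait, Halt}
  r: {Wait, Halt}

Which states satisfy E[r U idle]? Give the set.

{Check, Wait, Halt}

E[r U idle]: least fixpoint, start Z0 = Sat(idle) = {Check, Wait, Halt}, add states in Sat(r) with some successor in Z. Already a fixed point.
Sat(E[r U idle]) = {Check, Wait, Halt}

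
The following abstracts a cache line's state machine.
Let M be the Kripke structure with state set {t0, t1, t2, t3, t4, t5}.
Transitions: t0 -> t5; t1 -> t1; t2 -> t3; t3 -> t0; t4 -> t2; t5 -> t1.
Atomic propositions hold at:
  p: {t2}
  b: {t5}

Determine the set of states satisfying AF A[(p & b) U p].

Sat(p & b) = ∅
A[(p & b) U p]: least fixpoint, start Z0 = Sat(p) = {t2}, add states in Sat(p & b) with every successor in Z. Already a fixed point.
Sat(A[(p & b) U p]) = {t2}
AF A[(p & b) U p]: least fixpoint, start Z0 = {t2}, add states with every successor in Z. Z1 = {t2, t4}; fixed.
Sat(AF A[(p & b) U p]) = {t2, t4}

{t2, t4}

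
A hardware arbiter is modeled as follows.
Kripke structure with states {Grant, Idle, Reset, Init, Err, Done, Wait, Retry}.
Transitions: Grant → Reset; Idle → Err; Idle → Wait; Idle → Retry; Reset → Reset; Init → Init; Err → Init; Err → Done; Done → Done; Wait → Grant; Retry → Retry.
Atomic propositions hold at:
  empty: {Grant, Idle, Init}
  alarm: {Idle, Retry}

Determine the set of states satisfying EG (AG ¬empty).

{Reset, Done, Retry}

Sat(¬empty) = {Reset, Err, Done, Wait, Retry}
AG ¬empty: greatest fixpoint, start Z0 = {Reset, Err, Done, Wait, Retry}, keep only states in Sat with every successor in Z. Z1 = {Reset, Done, Retry}; fixed.
Sat(AG ¬empty) = {Reset, Done, Retry}
EG (AG ¬empty): greatest fixpoint, start Z0 = {Reset, Done, Retry}, keep only states in Sat with some successor in Z. Already a fixed point.
Sat(EG (AG ¬empty)) = {Reset, Done, Retry}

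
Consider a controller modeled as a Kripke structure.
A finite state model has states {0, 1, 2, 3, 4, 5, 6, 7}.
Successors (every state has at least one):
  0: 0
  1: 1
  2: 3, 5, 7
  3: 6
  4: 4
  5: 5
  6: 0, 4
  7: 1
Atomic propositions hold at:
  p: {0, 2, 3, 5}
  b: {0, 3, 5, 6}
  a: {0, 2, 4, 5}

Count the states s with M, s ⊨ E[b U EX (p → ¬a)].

Sat(¬a) = {1, 3, 6, 7}
Sat(p → ¬a) = {1, 3, 4, 6, 7}
Sat(EX (p → ¬a)) = {s : some successor in {1, 3, 4, 6, 7}} = {1, 2, 3, 4, 6, 7}
E[b U EX (p → ¬a)]: least fixpoint, start Z0 = Sat(EX (p → ¬a)) = {1, 2, 3, 4, 6, 7}, add states in Sat(b) with some successor in Z. Already a fixed point.
Sat(E[b U EX (p → ¬a)]) = {1, 2, 3, 4, 6, 7}
|Sat(E[b U EX (p → ¬a)])| = |{1, 2, 3, 4, 6, 7}| = 6.

6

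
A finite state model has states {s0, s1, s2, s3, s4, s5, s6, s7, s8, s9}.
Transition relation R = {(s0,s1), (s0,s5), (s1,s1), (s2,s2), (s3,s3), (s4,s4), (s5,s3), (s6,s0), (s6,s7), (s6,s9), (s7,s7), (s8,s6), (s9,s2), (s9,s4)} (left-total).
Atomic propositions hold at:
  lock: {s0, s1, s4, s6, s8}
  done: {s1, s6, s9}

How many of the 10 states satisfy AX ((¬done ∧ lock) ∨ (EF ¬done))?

8

Sat(¬done) = {s0, s2, s3, s4, s5, s7, s8}
Sat(¬done ∧ lock) = {s0, s4, s8}
EF ¬done: least fixpoint, start Z0 = {s0, s2, s3, s4, s5, s7, s8}, add states with some successor in Z. Z1 = {s0, s2, s3, s4, s5, s6, s7, s8, s9}; fixed.
Sat(EF ¬done) = {s0, s2, s3, s4, s5, s6, s7, s8, s9}
Sat((¬done ∧ lock) ∨ (EF ¬done)) = {s0, s2, s3, s4, s5, s6, s7, s8, s9}
Sat(AX ((¬done ∧ lock) ∨ (EF ¬done))) = {s : every successor in {s0, s2, s3, s4, s5, s6, s7, s8, s9}} = {s2, s3, s4, s5, s6, s7, s8, s9}
|Sat(AX ((¬done ∧ lock) ∨ (EF ¬done)))| = |{s2, s3, s4, s5, s6, s7, s8, s9}| = 8.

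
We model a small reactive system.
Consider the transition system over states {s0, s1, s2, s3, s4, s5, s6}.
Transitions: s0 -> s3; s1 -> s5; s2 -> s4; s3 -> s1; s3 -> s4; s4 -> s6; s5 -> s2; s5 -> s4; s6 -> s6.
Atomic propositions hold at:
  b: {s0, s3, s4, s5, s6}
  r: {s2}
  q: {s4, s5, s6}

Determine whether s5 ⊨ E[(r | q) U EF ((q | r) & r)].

Sat(r | q) = {s2, s4, s5, s6}
Sat(q | r) = {s2, s4, s5, s6}
Sat((q | r) & r) = {s2}
EF ((q | r) & r): least fixpoint, start Z0 = {s2}, add states with some successor in Z. Z1 = {s2, s5}; Z2 = {s1, s2, s5}; Z3 = {s1, s2, s3, s5}; Z4 = {s0, s1, s2, s3, s5}; fixed.
Sat(EF ((q | r) & r)) = {s0, s1, s2, s3, s5}
E[(r | q) U EF ((q | r) & r)]: least fixpoint, start Z0 = Sat(EF ((q | r) & r)) = {s0, s1, s2, s3, s5}, add states in Sat(r | q) with some successor in Z. Already a fixed point.
Sat(E[(r | q) U EF ((q | r) & r)]) = {s0, s1, s2, s3, s5}
s5 ∈ Sat(E[(r | q) U EF ((q | r) & r)]) = {s0, s1, s2, s3, s5}, so the formula holds at s5.

Yes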